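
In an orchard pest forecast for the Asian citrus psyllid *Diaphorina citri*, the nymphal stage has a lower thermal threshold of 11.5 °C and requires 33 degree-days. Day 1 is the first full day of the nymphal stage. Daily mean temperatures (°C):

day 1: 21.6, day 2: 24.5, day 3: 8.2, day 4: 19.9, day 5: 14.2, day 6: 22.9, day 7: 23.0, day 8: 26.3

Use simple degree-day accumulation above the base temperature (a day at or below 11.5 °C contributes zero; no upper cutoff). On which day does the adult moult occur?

day 5

Daily DD above 11.5 °C: 10.1, 13.0, 0.0, 8.4, 2.7, 11.4, 11.5, 14.8.
Cumulative: 10.1, 23.1, 23.1, 31.5, 34.2, 45.6, 57.1, 71.9.
The total first reaches 33 DD on day 5.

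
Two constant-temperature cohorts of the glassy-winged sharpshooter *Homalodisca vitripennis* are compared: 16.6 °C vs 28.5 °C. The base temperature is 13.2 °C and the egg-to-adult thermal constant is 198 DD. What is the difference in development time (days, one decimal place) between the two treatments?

At 16.6 °C: 198 / (16.6 − 13.2) = 198 / 3.4 = 58.235 d.
At 28.5 °C: 198 / (28.5 − 13.2) = 198 / 15.3 = 12.941 d.
Difference = |58.235 − 12.941| = 45.294 ≈ 45.3 days.

45.3 days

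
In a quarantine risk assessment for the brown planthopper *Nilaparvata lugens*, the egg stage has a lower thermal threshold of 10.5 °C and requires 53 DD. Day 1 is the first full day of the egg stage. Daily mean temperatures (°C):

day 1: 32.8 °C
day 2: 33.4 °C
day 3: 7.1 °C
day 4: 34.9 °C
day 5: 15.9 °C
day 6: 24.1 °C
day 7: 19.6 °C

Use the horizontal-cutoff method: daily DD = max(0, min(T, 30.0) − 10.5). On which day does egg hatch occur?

Daily DD above 10.5 °C (capped at 19.5): 19.5, 19.5, 0.0, 19.5, 5.4, 13.6, 9.1.
Cumulative: 19.5, 39.0, 39.0, 58.5, 63.9, 77.5, 86.6.
The total first reaches 53 DD on day 4.

day 4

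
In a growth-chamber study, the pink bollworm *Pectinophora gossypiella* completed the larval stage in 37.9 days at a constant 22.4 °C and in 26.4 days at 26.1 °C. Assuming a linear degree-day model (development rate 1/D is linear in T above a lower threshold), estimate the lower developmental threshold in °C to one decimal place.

Linear rate model ⇒ the product D·(T − T_b) is constant across temperatures.
37.9·(22.4 − T_b) = 26.4·(26.1 − T_b)
T_b = (37.9·22.4 − 26.4·26.1) / (37.9 − 26.4) = 159.92 / 11.5 = 13.906 °C ≈ 13.9 °C.

13.9 °C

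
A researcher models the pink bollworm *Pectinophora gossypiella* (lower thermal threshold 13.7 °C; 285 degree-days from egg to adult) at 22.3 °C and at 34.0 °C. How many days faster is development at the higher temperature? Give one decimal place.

19.1 days

At 22.3 °C: 285 / (22.3 − 13.7) = 285 / 8.6 = 33.140 d.
At 34.0 °C: 285 / (34.0 − 13.7) = 285 / 20.3 = 14.039 d.
Difference = |33.140 − 14.039| = 19.100 ≈ 19.1 days.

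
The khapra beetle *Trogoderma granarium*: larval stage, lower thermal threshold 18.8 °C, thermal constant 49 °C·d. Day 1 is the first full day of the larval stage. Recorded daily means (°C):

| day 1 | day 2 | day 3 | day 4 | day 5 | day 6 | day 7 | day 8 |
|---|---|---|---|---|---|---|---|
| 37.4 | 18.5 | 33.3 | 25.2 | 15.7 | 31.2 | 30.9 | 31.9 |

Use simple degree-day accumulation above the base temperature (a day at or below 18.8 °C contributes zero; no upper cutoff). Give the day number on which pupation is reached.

day 6

Daily DD above 18.8 °C: 18.6, 0.0, 14.5, 6.4, 0.0, 12.4, 12.1, 13.1.
Cumulative: 18.6, 18.6, 33.1, 39.5, 39.5, 51.9, 64.0, 77.1.
The total first reaches 49 DD on day 6.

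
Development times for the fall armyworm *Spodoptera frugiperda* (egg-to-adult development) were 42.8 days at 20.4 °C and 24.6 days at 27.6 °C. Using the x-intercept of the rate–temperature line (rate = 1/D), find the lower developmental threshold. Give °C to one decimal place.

Equal thermal constants: D₁(T₁ − T_b) = D₂(T₂ − T_b).
42.8·(20.4 − T_b) = 24.6·(27.6 − T_b)
T_b = (42.8·20.4 − 24.6·27.6) / (42.8 − 24.6) = 194.16 / 18.2 = 10.668 °C ≈ 10.7 °C.

10.7 °C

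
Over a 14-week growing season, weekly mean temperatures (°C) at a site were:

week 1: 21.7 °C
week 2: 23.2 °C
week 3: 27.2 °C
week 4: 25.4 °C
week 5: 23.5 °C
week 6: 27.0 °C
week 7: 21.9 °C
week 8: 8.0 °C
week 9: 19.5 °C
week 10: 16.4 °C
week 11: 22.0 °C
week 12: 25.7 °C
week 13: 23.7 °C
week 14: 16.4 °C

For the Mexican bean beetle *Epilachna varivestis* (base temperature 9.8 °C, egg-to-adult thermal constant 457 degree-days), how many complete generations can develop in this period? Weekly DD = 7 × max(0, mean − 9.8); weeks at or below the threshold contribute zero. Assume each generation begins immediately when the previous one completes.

2 generations

Weekly DD (7 × max(0, T̄ − 9.8)): 83.3, 93.8, 121.8, 109.2, 95.9, 120.4, 84.7, 0.0, 67.9, 46.2, 85.4, 111.3, 97.3, 46.2.
Season total = 1163.4 DD.
Complete generations = ⌊1163.4 / 457⌋ = 2.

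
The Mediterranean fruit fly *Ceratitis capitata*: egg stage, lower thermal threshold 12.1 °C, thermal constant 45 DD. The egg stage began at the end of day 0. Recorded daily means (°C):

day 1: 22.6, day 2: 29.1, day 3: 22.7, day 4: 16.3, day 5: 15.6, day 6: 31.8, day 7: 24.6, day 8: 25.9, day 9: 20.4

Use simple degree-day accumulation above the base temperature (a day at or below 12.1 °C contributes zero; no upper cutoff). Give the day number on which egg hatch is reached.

day 5

Daily DD above 12.1 °C: 10.5, 17.0, 10.6, 4.2, 3.5, 19.7, 12.5, 13.8, 8.3.
Cumulative: 10.5, 27.5, 38.1, 42.3, 45.8, 65.5, 78.0, 91.8, 100.1.
The total first reaches 45 DD on day 5.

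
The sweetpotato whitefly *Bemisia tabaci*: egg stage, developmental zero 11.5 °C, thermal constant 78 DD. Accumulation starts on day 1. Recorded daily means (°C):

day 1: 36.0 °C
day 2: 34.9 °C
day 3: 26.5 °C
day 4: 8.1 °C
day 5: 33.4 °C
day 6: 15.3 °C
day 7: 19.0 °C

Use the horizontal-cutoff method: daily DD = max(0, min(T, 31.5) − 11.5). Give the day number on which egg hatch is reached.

Daily DD above 11.5 °C (capped at 20.0): 20.0, 20.0, 15.0, 0.0, 20.0, 3.8, 7.5.
Cumulative: 20.0, 40.0, 55.0, 55.0, 75.0, 78.8, 86.3.
The total first reaches 78 DD on day 6.

day 6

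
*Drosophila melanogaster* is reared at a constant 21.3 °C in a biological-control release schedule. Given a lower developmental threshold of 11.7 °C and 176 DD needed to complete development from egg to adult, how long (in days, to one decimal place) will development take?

18.3 days

Daily accumulation = 21.3 − 11.7 = 9.6 DD/day.
Duration = 176 / 9.6 = 18.333 ≈ 18.3 days.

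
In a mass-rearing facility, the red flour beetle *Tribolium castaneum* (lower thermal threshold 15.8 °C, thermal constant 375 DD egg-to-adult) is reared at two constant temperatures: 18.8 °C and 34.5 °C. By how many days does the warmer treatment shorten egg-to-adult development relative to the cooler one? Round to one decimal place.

104.9 days

At 18.8 °C: 375 / (18.8 − 15.8) = 375 / 3.0 = 125.000 d.
At 34.5 °C: 375 / (34.5 − 15.8) = 375 / 18.7 = 20.053 d.
Difference = |125.000 − 20.053| = 104.947 ≈ 104.9 days.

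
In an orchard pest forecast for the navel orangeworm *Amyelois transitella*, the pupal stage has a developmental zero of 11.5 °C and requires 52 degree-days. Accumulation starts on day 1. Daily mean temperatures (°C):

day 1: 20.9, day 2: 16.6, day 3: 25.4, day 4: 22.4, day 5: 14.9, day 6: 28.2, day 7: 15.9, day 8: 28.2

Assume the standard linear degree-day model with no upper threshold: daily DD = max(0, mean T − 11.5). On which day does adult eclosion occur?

day 6

Daily DD above 11.5 °C: 9.4, 5.1, 13.9, 10.9, 3.4, 16.7, 4.4, 16.7.
Cumulative: 9.4, 14.5, 28.4, 39.3, 42.7, 59.4, 63.8, 80.5.
The total first reaches 52 DD on day 6.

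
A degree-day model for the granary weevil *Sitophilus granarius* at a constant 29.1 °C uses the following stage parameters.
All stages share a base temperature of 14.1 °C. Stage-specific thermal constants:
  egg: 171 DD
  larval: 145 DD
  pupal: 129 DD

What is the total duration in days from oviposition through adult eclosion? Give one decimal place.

Daily accumulation at 29.1 °C = 29.1 − 14.1 = 15.0 DD/day.
Total K = 171 + 145 + 129 = 445 DD.
Total duration = 445 / 15.0 = 29.667 ≈ 29.7 days.

29.7 days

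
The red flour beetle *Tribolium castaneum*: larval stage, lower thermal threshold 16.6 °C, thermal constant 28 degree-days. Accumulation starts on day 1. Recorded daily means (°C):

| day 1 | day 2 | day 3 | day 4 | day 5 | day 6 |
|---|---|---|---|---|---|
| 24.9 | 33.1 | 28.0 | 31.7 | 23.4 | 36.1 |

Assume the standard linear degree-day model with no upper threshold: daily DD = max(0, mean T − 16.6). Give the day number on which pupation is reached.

Daily DD above 16.6 °C: 8.3, 16.5, 11.4, 15.1, 6.8, 19.5.
Cumulative: 8.3, 24.8, 36.2, 51.3, 58.1, 77.6.
The total first reaches 28 DD on day 3.

day 3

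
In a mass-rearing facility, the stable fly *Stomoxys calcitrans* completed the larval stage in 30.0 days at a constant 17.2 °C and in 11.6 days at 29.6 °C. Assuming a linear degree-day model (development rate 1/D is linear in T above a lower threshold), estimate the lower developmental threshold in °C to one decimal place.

9.4 °C

Linear rate model ⇒ the product D·(T − T_b) is constant across temperatures.
30.0·(17.2 − T_b) = 11.6·(29.6 − T_b)
T_b = (30.0·17.2 − 11.6·29.6) / (30.0 − 11.6) = 172.64 / 18.4 = 9.383 °C ≈ 9.4 °C.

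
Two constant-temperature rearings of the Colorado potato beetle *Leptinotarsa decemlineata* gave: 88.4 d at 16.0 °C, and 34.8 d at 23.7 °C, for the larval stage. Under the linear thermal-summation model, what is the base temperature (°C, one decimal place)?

Equal thermal constants: D₁(T₁ − T_b) = D₂(T₂ − T_b).
88.4·(16.0 − T_b) = 34.8·(23.7 − T_b)
T_b = (88.4·16.0 − 34.8·23.7) / (88.4 − 34.8) = 589.64 / 53.6 = 11.001 °C ≈ 11.0 °C.

11.0 °C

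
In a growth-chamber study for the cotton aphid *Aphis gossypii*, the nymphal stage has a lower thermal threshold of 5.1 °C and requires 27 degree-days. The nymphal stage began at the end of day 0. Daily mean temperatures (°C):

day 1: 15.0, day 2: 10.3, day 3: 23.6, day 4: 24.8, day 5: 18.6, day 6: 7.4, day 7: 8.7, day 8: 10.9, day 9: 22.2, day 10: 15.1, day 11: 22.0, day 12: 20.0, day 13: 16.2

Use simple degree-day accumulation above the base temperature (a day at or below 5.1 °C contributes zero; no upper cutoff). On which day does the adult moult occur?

Daily DD above 5.1 °C: 9.9, 5.2, 18.5, 19.7, 13.5, 2.3, 3.6, 5.8, 17.1, 10.0, 16.9, 14.9, 11.1.
Cumulative: 9.9, 15.1, 33.6, 53.3, 66.8, 69.1, 72.7, 78.5, 95.6, 105.6, 122.5, 137.4, 148.5.
The total first reaches 27 DD on day 3.

day 3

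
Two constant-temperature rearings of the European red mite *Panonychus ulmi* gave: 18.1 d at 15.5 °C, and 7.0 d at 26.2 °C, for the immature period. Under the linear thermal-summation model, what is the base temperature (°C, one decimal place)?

8.8 °C

Equal thermal constants: D₁(T₁ − T_b) = D₂(T₂ − T_b).
18.1·(15.5 − T_b) = 7.0·(26.2 − T_b)
T_b = (18.1·15.5 − 7.0·26.2) / (18.1 − 7.0) = 97.15 / 11.1 = 8.752 °C ≈ 8.8 °C.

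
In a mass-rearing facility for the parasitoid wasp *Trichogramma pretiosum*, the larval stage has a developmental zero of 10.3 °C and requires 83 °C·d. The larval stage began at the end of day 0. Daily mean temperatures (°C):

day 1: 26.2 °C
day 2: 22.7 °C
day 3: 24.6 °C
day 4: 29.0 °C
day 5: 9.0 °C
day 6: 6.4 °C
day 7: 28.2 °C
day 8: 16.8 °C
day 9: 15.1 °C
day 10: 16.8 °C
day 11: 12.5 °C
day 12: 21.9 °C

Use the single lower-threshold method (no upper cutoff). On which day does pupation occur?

day 8

Daily DD above 10.3 °C: 15.9, 12.4, 14.3, 18.7, 0.0, 0.0, 17.9, 6.5, 4.8, 6.5, 2.2, 11.6.
Cumulative: 15.9, 28.3, 42.6, 61.3, 61.3, 61.3, 79.2, 85.7, 90.5, 97.0, 99.2, 110.8.
The total first reaches 83 DD on day 8.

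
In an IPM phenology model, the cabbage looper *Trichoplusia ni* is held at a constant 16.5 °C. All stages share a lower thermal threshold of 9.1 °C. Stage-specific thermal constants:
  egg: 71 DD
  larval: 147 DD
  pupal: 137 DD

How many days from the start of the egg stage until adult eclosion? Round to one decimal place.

Daily accumulation at 16.5 °C = 16.5 − 9.1 = 7.4 DD/day.
Total K = 71 + 147 + 137 = 355 DD.
Total duration = 355 / 7.4 = 47.973 ≈ 48.0 days.

48.0 days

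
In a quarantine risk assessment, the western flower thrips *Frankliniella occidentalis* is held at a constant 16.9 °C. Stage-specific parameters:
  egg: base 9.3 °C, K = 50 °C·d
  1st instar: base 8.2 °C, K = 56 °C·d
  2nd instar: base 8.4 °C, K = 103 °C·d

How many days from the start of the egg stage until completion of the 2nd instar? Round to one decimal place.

25.1 days

egg: 50 / (16.9 − 9.3) = 50 / 7.6 = 6.579 d.
1st instar: 56 / (16.9 − 8.2) = 56 / 8.7 = 6.437 d.
2nd instar: 103 / (16.9 − 8.4) = 103 / 8.5 = 12.118 d.
Sum = 25.133 ≈ 25.1 days.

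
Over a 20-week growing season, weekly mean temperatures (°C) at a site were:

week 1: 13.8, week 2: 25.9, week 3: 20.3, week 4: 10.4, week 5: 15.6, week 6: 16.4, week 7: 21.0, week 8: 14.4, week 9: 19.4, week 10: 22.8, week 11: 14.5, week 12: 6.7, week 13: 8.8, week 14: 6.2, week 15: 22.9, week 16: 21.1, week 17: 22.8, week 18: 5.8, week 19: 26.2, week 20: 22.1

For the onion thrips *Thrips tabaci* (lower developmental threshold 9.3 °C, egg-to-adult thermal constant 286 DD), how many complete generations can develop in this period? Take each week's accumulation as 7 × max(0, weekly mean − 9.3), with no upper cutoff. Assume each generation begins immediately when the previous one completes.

3 generations

Weekly DD (7 × max(0, T̄ − 9.3)): 31.5, 116.2, 77.0, 7.7, 44.1, 49.7, 81.9, 35.7, 70.7, 94.5, 36.4, 0.0, 0.0, 0.0, 95.2, 82.6, 94.5, 0.0, 118.3, 89.6.
Season total = 1125.6 DD.
Complete generations = ⌊1125.6 / 286⌋ = 3.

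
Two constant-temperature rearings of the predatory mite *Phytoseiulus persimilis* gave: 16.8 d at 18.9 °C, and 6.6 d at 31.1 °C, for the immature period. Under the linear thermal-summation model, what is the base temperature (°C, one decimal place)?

Under the model K = D·(T − T_b), so D₁·(T₁ − T_b) = D₂·(T₂ − T_b).
16.8·(18.9 − T_b) = 6.6·(31.1 − T_b)
T_b = (16.8·18.9 − 6.6·31.1) / (16.8 − 6.6) = 112.26 / 10.2 = 11.006 °C ≈ 11.0 °C.

11.0 °C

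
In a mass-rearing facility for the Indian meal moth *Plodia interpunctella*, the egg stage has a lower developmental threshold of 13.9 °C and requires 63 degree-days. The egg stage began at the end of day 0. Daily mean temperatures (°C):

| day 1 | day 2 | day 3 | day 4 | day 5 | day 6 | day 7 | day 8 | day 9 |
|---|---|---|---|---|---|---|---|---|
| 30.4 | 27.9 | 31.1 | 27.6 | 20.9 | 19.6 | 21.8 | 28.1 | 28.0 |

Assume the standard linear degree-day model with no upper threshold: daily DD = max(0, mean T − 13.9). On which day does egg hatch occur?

day 5

Daily DD above 13.9 °C: 16.5, 14.0, 17.2, 13.7, 7.0, 5.7, 7.9, 14.2, 14.1.
Cumulative: 16.5, 30.5, 47.7, 61.4, 68.4, 74.1, 82.0, 96.2, 110.3.
The total first reaches 63 DD on day 5.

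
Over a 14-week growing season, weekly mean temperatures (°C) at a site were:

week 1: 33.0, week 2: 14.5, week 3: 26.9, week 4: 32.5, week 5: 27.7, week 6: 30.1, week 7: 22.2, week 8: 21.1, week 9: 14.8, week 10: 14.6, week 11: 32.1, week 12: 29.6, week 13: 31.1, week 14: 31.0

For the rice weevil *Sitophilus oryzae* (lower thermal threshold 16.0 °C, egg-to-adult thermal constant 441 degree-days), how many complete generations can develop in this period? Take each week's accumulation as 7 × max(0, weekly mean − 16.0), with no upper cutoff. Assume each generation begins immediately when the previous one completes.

2 generations

Weekly DD (7 × max(0, T̄ − 16.0)): 119.0, 0.0, 76.3, 115.5, 81.9, 98.7, 43.4, 35.7, 0.0, 0.0, 112.7, 95.2, 105.7, 105.0.
Season total = 989.1 DD.
Complete generations = ⌊989.1 / 441⌋ = 2.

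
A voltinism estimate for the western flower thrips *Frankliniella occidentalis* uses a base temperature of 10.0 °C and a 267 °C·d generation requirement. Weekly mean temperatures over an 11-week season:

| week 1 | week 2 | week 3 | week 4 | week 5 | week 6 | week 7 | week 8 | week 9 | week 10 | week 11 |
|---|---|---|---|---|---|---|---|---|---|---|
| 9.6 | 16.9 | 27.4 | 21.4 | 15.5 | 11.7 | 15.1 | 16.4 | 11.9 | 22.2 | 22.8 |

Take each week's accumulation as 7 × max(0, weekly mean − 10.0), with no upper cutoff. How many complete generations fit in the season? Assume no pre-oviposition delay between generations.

Weekly DD (7 × max(0, T̄ − 10.0)): 0.0, 48.3, 121.8, 79.8, 38.5, 11.9, 35.7, 44.8, 13.3, 85.4, 89.6.
Season total = 569.1 DD.
Complete generations = ⌊569.1 / 267⌋ = 2.

2 generations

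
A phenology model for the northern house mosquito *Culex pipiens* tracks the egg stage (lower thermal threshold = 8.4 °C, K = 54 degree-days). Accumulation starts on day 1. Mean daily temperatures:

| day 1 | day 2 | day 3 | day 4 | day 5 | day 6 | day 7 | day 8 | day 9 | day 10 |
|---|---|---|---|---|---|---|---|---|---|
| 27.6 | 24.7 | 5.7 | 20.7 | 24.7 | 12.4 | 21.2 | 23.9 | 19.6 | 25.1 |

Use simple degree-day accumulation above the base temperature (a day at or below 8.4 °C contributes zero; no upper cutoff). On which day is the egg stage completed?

day 5

Daily DD above 8.4 °C: 19.2, 16.3, 0.0, 12.3, 16.3, 4.0, 12.8, 15.5, 11.2, 16.7.
Cumulative: 19.2, 35.5, 35.5, 47.8, 64.1, 68.1, 80.9, 96.4, 107.6, 124.3.
The total first reaches 54 DD on day 5.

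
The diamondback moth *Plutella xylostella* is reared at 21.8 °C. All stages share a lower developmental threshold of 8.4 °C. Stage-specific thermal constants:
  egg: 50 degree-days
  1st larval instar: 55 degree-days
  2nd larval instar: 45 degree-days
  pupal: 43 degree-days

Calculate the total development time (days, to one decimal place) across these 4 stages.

14.4 days

Daily accumulation at 21.8 °C = 21.8 − 8.4 = 13.4 DD/day.
Total K = 50 + 55 + 45 + 43 = 193 DD.
Total duration = 193 / 13.4 = 14.403 ≈ 14.4 days.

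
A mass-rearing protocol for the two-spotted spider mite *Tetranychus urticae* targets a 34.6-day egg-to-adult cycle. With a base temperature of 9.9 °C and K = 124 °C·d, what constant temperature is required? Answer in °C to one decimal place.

13.5 °C

Required daily accumulation = 124 / 34.6 = 3.584 DD/day.
T = T_base + 3.584 = 9.9 + 3.584 = 13.484 ≈ 13.5 °C.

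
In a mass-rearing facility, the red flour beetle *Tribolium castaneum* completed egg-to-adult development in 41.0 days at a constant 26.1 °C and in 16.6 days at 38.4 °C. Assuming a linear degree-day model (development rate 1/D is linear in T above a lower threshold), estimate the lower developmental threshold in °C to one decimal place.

Linear rate model ⇒ the product D·(T − T_b) is constant across temperatures.
41.0·(26.1 − T_b) = 16.6·(38.4 − T_b)
T_b = (41.0·26.1 − 16.6·38.4) / (41.0 − 16.6) = 432.66 / 24.4 = 17.732 °C ≈ 17.7 °C.

17.7 °C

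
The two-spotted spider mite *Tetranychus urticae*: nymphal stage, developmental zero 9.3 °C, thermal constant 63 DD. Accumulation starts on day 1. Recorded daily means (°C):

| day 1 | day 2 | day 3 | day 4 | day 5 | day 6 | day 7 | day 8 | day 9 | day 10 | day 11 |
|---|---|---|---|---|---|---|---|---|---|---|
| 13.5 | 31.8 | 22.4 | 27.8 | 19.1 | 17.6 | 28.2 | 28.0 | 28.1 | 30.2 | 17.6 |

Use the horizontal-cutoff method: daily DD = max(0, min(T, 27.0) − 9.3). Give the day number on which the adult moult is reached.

day 6

Daily DD above 9.3 °C (capped at 17.7): 4.2, 17.7, 13.1, 17.7, 9.8, 8.3, 17.7, 17.7, 17.7, 17.7, 8.3.
Cumulative: 4.2, 21.9, 35.0, 52.7, 62.5, 70.8, 88.5, 106.2, 123.9, 141.6, 149.9.
The total first reaches 63 DD on day 6.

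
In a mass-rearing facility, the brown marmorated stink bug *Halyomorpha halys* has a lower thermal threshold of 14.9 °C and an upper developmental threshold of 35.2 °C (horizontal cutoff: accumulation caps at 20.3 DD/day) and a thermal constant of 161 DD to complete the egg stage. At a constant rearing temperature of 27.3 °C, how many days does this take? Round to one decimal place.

13.0 days

Daily accumulation = 27.3 − 14.9 = 12.4 DD/day.
Duration = 161 / 12.4 = 12.984 ≈ 13.0 days.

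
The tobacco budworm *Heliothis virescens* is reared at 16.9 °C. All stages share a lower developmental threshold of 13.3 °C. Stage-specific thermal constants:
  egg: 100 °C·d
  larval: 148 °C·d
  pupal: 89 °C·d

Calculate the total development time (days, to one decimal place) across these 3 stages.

93.6 days

Daily accumulation at 16.9 °C = 16.9 − 13.3 = 3.6 DD/day.
Total K = 100 + 148 + 89 = 337 DD.
Total duration = 337 / 3.6 = 93.611 ≈ 93.6 days.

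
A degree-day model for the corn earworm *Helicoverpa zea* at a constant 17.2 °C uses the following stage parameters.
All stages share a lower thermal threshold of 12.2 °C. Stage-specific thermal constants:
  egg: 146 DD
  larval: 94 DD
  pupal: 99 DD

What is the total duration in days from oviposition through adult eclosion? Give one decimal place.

67.8 days

Daily accumulation at 17.2 °C = 17.2 − 12.2 = 5.0 DD/day.
Total K = 146 + 94 + 99 = 339 DD.
Total duration = 339 / 5.0 = 67.800 ≈ 67.8 days.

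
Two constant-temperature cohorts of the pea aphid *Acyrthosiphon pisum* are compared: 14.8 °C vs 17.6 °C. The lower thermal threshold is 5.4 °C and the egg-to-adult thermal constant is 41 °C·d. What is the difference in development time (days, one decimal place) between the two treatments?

1.0 days

At 14.8 °C: 41 / (14.8 − 5.4) = 41 / 9.4 = 4.362 d.
At 17.6 °C: 41 / (17.6 − 5.4) = 41 / 12.2 = 3.361 d.
Difference = |4.362 − 3.361| = 1.001 ≈ 1.0 days.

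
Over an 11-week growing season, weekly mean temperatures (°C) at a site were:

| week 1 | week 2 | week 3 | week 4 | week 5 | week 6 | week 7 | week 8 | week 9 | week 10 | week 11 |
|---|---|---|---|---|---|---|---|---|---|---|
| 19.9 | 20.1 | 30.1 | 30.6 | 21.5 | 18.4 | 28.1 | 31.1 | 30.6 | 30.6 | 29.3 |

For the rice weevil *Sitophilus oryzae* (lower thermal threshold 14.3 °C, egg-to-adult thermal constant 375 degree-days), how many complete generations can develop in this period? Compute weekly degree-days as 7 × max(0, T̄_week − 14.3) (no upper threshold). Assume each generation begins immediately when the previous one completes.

Weekly DD (7 × max(0, T̄ − 14.3)): 39.2, 40.6, 110.6, 114.1, 50.4, 28.7, 96.6, 117.6, 114.1, 114.1, 105.0.
Season total = 931.0 DD.
Complete generations = ⌊931.0 / 375⌋ = 2.

2 generations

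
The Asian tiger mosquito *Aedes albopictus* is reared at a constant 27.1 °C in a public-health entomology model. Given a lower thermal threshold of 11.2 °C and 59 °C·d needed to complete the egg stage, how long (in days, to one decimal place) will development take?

Daily accumulation = 27.1 − 11.2 = 15.9 DD/day.
Duration = 59 / 15.9 = 3.711 ≈ 3.7 days.

3.7 days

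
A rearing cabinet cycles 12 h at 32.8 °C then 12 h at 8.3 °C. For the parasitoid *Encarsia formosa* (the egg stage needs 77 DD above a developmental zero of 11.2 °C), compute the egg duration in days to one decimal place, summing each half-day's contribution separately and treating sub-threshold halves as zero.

7.1 days

Day half: max(0, 32.8 − 11.2) × 0.5 = 21.6 × 0.5 = 10.80 DD.
Night half: max(0, 8.3 − 11.2) × 0.5 = 0.0 × 0.5 = 0.00 DD.
Per 24 h: 10.80 DD/day.
Duration = 77 / 10.80 = 7.130 ≈ 7.1 days.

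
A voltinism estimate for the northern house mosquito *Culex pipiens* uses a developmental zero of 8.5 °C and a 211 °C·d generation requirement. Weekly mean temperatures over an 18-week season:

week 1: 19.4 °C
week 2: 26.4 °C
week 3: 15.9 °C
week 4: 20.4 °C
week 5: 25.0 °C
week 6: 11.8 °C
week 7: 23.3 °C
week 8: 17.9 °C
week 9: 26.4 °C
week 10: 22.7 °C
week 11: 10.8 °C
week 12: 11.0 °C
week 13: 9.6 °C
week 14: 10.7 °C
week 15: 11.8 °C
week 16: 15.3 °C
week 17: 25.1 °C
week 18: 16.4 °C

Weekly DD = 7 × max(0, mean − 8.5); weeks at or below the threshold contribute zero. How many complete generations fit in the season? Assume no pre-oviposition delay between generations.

5 generations

Weekly DD (7 × max(0, T̄ − 8.5)): 76.3, 125.3, 51.8, 83.3, 115.5, 23.1, 103.6, 65.8, 125.3, 99.4, 16.1, 17.5, 7.7, 15.4, 23.1, 47.6, 116.2, 55.3.
Season total = 1168.3 DD.
Complete generations = ⌊1168.3 / 211⌋ = 5.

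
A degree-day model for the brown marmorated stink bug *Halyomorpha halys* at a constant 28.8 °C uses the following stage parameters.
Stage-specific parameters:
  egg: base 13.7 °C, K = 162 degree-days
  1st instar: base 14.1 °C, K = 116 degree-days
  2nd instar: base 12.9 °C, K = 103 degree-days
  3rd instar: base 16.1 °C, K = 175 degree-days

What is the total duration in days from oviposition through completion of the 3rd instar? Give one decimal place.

egg: 162 / (28.8 − 13.7) = 162 / 15.1 = 10.728 d.
1st instar: 116 / (28.8 − 14.1) = 116 / 14.7 = 7.891 d.
2nd instar: 103 / (28.8 − 12.9) = 103 / 15.9 = 6.478 d.
3rd instar: 175 / (28.8 − 16.1) = 175 / 12.7 = 13.780 d.
Sum = 38.877 ≈ 38.9 days.

38.9 days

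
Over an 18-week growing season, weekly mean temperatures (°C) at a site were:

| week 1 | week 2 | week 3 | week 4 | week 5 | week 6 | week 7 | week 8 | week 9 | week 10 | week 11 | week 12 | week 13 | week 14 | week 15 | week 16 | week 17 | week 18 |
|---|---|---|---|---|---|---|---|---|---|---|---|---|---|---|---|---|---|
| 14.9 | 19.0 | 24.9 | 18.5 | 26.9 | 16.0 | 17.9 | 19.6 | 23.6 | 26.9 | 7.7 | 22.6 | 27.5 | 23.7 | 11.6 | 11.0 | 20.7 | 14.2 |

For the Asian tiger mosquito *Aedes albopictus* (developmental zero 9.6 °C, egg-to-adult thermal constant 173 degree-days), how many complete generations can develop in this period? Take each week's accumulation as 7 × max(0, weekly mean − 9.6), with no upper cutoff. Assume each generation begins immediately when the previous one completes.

Weekly DD (7 × max(0, T̄ − 9.6)): 37.1, 65.8, 107.1, 62.3, 121.1, 44.8, 58.1, 70.0, 98.0, 121.1, 0.0, 91.0, 125.3, 98.7, 14.0, 9.8, 77.7, 32.2.
Season total = 1234.1 DD.
Complete generations = ⌊1234.1 / 173⌋ = 7.

7 generations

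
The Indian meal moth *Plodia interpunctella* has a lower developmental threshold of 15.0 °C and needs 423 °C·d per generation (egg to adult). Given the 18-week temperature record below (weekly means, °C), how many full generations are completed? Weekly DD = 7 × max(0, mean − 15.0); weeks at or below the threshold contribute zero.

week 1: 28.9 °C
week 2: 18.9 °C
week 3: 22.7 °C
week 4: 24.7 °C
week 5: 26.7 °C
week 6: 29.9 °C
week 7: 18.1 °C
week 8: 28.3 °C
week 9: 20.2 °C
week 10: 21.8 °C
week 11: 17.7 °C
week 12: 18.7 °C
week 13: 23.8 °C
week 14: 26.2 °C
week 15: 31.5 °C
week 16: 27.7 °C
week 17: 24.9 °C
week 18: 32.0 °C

Weekly DD (7 × max(0, T̄ − 15.0)): 97.3, 27.3, 53.9, 67.9, 81.9, 104.3, 21.7, 93.1, 36.4, 47.6, 18.9, 25.9, 61.6, 78.4, 115.5, 88.9, 69.3, 119.0.
Season total = 1208.9 DD.
Complete generations = ⌊1208.9 / 423⌋ = 2.

2 generations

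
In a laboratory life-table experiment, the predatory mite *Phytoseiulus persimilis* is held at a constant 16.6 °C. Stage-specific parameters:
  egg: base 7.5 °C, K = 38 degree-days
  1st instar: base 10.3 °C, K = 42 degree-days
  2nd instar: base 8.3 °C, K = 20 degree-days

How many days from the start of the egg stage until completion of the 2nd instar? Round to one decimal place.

egg: 38 / (16.6 − 7.5) = 38 / 9.1 = 4.176 d.
1st instar: 42 / (16.6 − 10.3) = 42 / 6.3 = 6.667 d.
2nd instar: 20 / (16.6 − 8.3) = 20 / 8.3 = 2.410 d.
Sum = 13.252 ≈ 13.3 days.

13.3 days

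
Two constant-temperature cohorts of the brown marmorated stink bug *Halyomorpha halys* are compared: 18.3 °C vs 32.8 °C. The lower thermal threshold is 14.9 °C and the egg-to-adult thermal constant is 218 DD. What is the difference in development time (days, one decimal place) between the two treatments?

At 18.3 °C: 218 / (18.3 − 14.9) = 218 / 3.4 = 64.118 d.
At 32.8 °C: 218 / (32.8 − 14.9) = 218 / 17.9 = 12.179 d.
Difference = |64.118 − 12.179| = 51.939 ≈ 51.9 days.

51.9 days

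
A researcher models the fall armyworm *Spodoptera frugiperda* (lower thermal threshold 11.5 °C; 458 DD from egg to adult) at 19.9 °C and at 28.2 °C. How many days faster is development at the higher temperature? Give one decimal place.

At 19.9 °C: 458 / (19.9 − 11.5) = 458 / 8.4 = 54.524 d.
At 28.2 °C: 458 / (28.2 − 11.5) = 458 / 16.7 = 27.425 d.
Difference = |54.524 − 27.425| = 27.099 ≈ 27.1 days.

27.1 days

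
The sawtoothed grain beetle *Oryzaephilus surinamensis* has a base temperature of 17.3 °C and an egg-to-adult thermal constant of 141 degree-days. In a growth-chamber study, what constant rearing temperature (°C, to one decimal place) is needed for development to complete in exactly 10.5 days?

30.7 °C

Required daily accumulation = 141 / 10.5 = 13.429 DD/day.
T = T_base + 13.429 = 17.3 + 13.429 = 30.729 ≈ 30.7 °C.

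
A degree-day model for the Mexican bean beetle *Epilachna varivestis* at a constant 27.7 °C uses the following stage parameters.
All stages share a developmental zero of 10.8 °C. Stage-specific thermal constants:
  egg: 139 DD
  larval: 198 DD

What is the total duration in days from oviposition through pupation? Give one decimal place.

Daily accumulation at 27.7 °C = 27.7 − 10.8 = 16.9 DD/day.
Total K = 139 + 198 = 337 DD.
Total duration = 337 / 16.9 = 19.941 ≈ 19.9 days.

19.9 days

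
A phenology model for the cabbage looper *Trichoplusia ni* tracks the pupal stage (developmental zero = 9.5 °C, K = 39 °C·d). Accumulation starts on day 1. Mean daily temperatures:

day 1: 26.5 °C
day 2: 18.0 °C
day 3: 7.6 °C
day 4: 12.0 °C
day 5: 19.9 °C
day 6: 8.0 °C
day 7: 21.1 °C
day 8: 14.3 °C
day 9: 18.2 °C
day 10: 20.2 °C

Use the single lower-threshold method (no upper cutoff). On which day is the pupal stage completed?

day 7

Daily DD above 9.5 °C: 17.0, 8.5, 0.0, 2.5, 10.4, 0.0, 11.6, 4.8, 8.7, 10.7.
Cumulative: 17.0, 25.5, 25.5, 28.0, 38.4, 38.4, 50.0, 54.8, 63.5, 74.2.
The total first reaches 39 DD on day 7.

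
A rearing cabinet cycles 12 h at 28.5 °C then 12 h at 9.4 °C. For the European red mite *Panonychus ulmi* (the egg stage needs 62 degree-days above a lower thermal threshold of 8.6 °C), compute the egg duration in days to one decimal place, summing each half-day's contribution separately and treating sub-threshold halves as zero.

Day half: max(0, 28.5 − 8.6) × 0.5 = 19.9 × 0.5 = 9.95 DD.
Night half: max(0, 9.4 − 8.6) × 0.5 = 0.8 × 0.5 = 0.40 DD.
Per 24 h: 10.35 DD/day.
Duration = 62 / 10.35 = 5.990 ≈ 6.0 days.

6.0 days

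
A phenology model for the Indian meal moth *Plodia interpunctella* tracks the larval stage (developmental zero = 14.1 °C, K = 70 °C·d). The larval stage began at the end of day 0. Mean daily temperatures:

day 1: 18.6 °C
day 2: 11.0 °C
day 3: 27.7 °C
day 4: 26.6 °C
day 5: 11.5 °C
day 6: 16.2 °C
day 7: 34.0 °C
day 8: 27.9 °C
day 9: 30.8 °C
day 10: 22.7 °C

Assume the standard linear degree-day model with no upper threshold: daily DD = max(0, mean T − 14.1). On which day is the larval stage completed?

day 9

Daily DD above 14.1 °C: 4.5, 0.0, 13.6, 12.5, 0.0, 2.1, 19.9, 13.8, 16.7, 8.6.
Cumulative: 4.5, 4.5, 18.1, 30.6, 30.6, 32.7, 52.6, 66.4, 83.1, 91.7.
The total first reaches 70 DD on day 9.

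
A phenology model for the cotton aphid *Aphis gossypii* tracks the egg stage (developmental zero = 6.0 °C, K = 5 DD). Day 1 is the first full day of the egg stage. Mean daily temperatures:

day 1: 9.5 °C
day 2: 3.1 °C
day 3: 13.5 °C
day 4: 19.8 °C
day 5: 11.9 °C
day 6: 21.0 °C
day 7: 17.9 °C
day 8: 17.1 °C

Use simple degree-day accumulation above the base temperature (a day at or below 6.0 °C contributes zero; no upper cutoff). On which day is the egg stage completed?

day 3

Daily DD above 6.0 °C: 3.5, 0.0, 7.5, 13.8, 5.9, 15.0, 11.9, 11.1.
Cumulative: 3.5, 3.5, 11.0, 24.8, 30.7, 45.7, 57.6, 68.7.
The total first reaches 5 DD on day 3.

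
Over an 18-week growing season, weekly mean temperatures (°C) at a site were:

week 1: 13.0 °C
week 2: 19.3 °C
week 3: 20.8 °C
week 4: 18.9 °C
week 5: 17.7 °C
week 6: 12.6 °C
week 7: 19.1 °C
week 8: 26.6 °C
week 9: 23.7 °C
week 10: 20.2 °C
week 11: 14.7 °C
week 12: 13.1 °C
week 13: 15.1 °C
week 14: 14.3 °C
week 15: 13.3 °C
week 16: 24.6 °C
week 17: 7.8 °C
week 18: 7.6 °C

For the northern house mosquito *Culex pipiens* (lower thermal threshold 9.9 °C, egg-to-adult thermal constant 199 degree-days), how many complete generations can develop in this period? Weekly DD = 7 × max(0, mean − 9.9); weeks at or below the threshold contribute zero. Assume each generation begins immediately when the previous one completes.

4 generations

Weekly DD (7 × max(0, T̄ − 9.9)): 21.7, 65.8, 76.3, 63.0, 54.6, 18.9, 64.4, 116.9, 96.6, 72.1, 33.6, 22.4, 36.4, 30.8, 23.8, 102.9, 0.0, 0.0.
Season total = 900.2 DD.
Complete generations = ⌊900.2 / 199⌋ = 4.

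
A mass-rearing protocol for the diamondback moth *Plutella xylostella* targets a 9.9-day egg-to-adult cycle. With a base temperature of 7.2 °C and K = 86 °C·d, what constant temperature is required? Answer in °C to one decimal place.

15.9 °C

Required daily accumulation = 86 / 9.9 = 8.687 DD/day.
T = T_base + 8.687 = 7.2 + 8.687 = 15.887 ≈ 15.9 °C.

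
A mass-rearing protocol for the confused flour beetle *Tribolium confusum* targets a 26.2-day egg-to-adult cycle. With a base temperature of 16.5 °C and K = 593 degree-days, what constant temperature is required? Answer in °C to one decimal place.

Required daily accumulation = 593 / 26.2 = 22.634 DD/day.
T = T_base + 22.634 = 16.5 + 22.634 = 39.134 ≈ 39.1 °C.

39.1 °C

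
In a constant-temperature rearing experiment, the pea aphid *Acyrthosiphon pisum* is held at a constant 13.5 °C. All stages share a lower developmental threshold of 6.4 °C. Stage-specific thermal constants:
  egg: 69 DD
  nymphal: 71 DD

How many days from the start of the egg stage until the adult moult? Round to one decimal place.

19.7 days

Daily accumulation at 13.5 °C = 13.5 − 6.4 = 7.1 DD/day.
Total K = 69 + 71 = 140 DD.
Total duration = 140 / 7.1 = 19.718 ≈ 19.7 days.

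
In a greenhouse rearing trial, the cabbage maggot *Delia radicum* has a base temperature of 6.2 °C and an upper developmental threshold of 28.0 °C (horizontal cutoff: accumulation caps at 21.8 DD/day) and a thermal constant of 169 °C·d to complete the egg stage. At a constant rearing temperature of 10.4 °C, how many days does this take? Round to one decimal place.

Daily accumulation = 10.4 − 6.2 = 4.2 DD/day.
Duration = 169 / 4.2 = 40.238 ≈ 40.2 days.

40.2 days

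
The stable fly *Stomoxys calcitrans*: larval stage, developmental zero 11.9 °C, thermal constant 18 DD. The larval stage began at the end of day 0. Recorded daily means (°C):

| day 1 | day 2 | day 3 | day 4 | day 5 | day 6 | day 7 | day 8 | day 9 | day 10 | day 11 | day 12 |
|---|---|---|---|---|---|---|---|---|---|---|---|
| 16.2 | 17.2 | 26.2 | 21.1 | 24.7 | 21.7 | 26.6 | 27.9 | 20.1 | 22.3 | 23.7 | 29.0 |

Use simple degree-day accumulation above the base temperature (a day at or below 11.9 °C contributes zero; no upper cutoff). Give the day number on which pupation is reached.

Daily DD above 11.9 °C: 4.3, 5.3, 14.3, 9.2, 12.8, 9.8, 14.7, 16.0, 8.2, 10.4, 11.8, 17.1.
Cumulative: 4.3, 9.6, 23.9, 33.1, 45.9, 55.7, 70.4, 86.4, 94.6, 105.0, 116.8, 133.9.
The total first reaches 18 DD on day 3.

day 3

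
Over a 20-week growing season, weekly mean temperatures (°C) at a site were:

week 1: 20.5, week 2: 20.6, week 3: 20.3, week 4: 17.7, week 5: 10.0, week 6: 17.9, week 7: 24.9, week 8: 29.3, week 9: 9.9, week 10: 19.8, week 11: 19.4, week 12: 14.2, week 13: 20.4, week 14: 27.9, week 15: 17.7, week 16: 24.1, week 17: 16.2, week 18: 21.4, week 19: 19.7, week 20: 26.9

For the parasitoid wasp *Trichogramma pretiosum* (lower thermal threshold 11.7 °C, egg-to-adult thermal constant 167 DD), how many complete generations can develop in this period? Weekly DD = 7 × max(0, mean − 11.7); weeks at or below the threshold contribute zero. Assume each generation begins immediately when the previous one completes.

7 generations

Weekly DD (7 × max(0, T̄ − 11.7)): 61.6, 62.3, 60.2, 42.0, 0.0, 43.4, 92.4, 123.2, 0.0, 56.7, 53.9, 17.5, 60.9, 113.4, 42.0, 86.8, 31.5, 67.9, 56.0, 106.4.
Season total = 1178.1 DD.
Complete generations = ⌊1178.1 / 167⌋ = 7.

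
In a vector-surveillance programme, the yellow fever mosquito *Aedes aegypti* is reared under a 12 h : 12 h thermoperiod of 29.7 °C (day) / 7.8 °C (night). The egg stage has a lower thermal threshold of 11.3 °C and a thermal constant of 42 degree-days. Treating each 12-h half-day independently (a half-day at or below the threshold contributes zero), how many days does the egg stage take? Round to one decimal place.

Day half: max(0, 29.7 − 11.3) × 0.5 = 18.4 × 0.5 = 9.20 DD.
Night half: max(0, 7.8 − 11.3) × 0.5 = 0.0 × 0.5 = 0.00 DD.
Per 24 h: 9.20 DD/day.
Duration = 42 / 9.20 = 4.565 ≈ 4.6 days.

4.6 days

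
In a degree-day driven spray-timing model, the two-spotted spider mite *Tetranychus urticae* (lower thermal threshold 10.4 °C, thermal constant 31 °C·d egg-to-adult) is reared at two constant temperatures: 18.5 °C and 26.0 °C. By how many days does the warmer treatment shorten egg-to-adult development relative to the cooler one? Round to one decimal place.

At 18.5 °C: 31 / (18.5 − 10.4) = 31 / 8.1 = 3.827 d.
At 26.0 °C: 31 / (26.0 − 10.4) = 31 / 15.6 = 1.987 d.
Difference = |3.827 − 1.987| = 1.840 ≈ 1.8 days.

1.8 days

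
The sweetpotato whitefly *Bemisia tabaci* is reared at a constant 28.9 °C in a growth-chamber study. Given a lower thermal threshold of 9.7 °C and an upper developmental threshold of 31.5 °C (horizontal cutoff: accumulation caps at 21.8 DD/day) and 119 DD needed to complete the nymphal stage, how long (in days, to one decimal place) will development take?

6.2 days

Daily accumulation = 28.9 − 9.7 = 19.2 DD/day.
Duration = 119 / 19.2 = 6.198 ≈ 6.2 days.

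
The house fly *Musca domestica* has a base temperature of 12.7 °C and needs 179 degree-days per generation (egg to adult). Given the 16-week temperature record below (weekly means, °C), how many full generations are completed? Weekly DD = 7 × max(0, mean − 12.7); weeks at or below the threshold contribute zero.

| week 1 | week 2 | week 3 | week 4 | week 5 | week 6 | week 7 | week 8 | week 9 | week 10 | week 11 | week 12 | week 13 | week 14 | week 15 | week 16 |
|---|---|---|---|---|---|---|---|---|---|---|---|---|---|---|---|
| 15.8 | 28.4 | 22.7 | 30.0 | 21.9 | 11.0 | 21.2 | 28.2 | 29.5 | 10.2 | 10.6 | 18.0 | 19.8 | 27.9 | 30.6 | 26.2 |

Weekly DD (7 × max(0, T̄ − 12.7)): 21.7, 109.9, 70.0, 121.1, 64.4, 0.0, 59.5, 108.5, 117.6, 0.0, 0.0, 37.1, 49.7, 106.4, 125.3, 94.5.
Season total = 1085.7 DD.
Complete generations = ⌊1085.7 / 179⌋ = 6.

6 generations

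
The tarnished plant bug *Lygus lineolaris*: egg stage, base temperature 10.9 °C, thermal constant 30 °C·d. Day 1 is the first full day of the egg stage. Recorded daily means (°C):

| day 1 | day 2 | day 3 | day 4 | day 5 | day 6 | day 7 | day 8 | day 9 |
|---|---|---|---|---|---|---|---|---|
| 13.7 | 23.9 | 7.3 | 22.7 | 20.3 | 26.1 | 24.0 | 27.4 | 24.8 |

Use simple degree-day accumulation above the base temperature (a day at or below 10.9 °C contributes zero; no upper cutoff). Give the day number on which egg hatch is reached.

day 5

Daily DD above 10.9 °C: 2.8, 13.0, 0.0, 11.8, 9.4, 15.2, 13.1, 16.5, 13.9.
Cumulative: 2.8, 15.8, 15.8, 27.6, 37.0, 52.2, 65.3, 81.8, 95.7.
The total first reaches 30 DD on day 5.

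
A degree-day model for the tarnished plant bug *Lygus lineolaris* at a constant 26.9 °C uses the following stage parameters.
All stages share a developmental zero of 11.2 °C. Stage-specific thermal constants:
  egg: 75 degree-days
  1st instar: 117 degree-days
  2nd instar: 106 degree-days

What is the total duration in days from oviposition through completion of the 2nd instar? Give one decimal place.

19.0 days

Daily accumulation at 26.9 °C = 26.9 − 11.2 = 15.7 DD/day.
Total K = 75 + 117 + 106 = 298 DD.
Total duration = 298 / 15.7 = 18.981 ≈ 19.0 days.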